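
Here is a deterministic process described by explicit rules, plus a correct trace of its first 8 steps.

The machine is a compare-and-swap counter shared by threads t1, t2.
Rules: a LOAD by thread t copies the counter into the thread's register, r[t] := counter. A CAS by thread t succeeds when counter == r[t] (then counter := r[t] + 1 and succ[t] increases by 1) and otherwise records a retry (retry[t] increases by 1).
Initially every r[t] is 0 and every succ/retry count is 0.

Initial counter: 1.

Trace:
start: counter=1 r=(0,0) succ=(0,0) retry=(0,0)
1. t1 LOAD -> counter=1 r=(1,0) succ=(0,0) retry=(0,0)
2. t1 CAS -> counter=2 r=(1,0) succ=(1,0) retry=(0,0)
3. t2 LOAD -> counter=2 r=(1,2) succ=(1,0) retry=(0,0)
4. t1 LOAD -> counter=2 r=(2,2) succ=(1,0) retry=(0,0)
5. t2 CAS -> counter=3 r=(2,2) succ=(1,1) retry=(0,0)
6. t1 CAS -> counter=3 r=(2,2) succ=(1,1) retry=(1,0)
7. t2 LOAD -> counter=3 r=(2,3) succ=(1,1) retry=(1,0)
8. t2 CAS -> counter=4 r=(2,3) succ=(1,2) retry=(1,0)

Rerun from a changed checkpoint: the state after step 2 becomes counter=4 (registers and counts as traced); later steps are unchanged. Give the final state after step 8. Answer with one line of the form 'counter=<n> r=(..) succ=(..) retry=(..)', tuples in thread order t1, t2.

state after step 2 := counter=4 r=(1,0) succ=(1,0) retry=(0,0)
3. t2 LOAD -> counter=4 r=(1,4) succ=(1,0) retry=(0,0)
4. t1 LOAD -> counter=4 r=(4,4) succ=(1,0) retry=(0,0)
5. t2 CAS -> counter=5 r=(4,4) succ=(1,1) retry=(0,0)
6. t1 CAS -> counter=5 r=(4,4) succ=(1,1) retry=(1,0)
7. t2 LOAD -> counter=5 r=(4,5) succ=(1,1) retry=(1,0)
8. t2 CAS -> counter=6 r=(4,5) succ=(1,2) retry=(1,0)

counter=6 r=(4,5) succ=(1,2) retry=(1,0)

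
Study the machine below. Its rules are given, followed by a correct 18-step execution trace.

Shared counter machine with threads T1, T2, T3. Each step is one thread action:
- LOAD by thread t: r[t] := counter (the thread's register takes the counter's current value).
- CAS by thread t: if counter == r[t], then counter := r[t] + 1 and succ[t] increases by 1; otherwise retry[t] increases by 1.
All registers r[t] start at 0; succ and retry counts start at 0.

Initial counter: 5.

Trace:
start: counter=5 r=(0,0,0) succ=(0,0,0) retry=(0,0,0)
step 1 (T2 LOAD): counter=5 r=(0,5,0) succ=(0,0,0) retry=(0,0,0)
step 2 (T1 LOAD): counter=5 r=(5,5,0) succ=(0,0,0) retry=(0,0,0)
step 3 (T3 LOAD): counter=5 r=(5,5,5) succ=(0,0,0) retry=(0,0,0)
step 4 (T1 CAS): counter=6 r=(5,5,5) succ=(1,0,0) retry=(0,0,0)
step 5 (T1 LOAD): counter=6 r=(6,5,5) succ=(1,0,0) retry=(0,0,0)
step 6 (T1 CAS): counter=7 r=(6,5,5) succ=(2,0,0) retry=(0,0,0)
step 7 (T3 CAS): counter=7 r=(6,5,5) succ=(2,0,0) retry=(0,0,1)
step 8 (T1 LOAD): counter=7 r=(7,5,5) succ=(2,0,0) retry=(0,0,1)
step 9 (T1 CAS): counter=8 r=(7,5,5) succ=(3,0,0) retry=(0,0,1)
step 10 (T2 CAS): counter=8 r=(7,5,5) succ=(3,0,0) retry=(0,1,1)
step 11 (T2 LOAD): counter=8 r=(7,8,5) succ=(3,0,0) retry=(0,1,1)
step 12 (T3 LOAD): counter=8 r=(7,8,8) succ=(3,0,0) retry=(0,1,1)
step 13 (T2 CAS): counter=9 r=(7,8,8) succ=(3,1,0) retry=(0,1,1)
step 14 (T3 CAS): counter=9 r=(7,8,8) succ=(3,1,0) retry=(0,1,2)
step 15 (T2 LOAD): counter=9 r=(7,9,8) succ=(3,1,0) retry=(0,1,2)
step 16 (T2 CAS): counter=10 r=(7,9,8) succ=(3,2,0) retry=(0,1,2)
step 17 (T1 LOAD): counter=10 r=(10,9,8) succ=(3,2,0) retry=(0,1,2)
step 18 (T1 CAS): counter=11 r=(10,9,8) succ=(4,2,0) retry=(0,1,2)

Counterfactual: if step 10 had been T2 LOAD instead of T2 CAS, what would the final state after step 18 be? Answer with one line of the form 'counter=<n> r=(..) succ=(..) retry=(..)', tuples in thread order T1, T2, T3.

(re-executing from step 10 with the substitution; state before step 10: counter=8 r=(7,5,5) succ=(3,0,0) retry=(0,0,1))
step 10 (T2 LOAD): counter=8 r=(7,8,5) succ=(3,0,0) retry=(0,0,1)
step 11 (T2 LOAD): counter=8 r=(7,8,5) succ=(3,0,0) retry=(0,0,1)
step 12 (T3 LOAD): counter=8 r=(7,8,8) succ=(3,0,0) retry=(0,0,1)
step 13 (T2 CAS): counter=9 r=(7,8,8) succ=(3,1,0) retry=(0,0,1)
step 14 (T3 CAS): counter=9 r=(7,8,8) succ=(3,1,0) retry=(0,0,2)
step 15 (T2 LOAD): counter=9 r=(7,9,8) succ=(3,1,0) retry=(0,0,2)
step 16 (T2 CAS): counter=10 r=(7,9,8) succ=(3,2,0) retry=(0,0,2)
step 17 (T1 LOAD): counter=10 r=(10,9,8) succ=(3,2,0) retry=(0,0,2)
step 18 (T1 CAS): counter=11 r=(10,9,8) succ=(4,2,0) retry=(0,0,2)

counter=11 r=(10,9,8) succ=(4,2,0) retry=(0,0,2)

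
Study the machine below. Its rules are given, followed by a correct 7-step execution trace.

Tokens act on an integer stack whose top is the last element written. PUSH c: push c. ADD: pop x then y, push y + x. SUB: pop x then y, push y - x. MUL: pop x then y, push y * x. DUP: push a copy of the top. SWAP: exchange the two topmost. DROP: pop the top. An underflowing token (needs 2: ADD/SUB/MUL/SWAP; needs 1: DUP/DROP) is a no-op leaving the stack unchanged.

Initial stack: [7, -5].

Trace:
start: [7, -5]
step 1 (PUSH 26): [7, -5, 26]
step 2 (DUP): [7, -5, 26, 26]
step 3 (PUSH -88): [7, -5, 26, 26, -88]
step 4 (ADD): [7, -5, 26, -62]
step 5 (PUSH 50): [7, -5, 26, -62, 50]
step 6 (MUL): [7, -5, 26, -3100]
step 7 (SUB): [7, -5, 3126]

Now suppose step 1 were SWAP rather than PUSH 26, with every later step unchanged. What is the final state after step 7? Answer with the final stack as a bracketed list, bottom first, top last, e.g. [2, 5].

(re-executing from step 1 with the substitution; state before step 1: [7, -5])
step 1 (SWAP): [-5, 7]
step 2 (DUP): [-5, 7, 7]
step 3 (PUSH -88): [-5, 7, 7, -88]
step 4 (ADD): [-5, 7, -81]
step 5 (PUSH 50): [-5, 7, -81, 50]
step 6 (MUL): [-5, 7, -4050]
step 7 (SUB): [-5, 4057]

[-5, 4057]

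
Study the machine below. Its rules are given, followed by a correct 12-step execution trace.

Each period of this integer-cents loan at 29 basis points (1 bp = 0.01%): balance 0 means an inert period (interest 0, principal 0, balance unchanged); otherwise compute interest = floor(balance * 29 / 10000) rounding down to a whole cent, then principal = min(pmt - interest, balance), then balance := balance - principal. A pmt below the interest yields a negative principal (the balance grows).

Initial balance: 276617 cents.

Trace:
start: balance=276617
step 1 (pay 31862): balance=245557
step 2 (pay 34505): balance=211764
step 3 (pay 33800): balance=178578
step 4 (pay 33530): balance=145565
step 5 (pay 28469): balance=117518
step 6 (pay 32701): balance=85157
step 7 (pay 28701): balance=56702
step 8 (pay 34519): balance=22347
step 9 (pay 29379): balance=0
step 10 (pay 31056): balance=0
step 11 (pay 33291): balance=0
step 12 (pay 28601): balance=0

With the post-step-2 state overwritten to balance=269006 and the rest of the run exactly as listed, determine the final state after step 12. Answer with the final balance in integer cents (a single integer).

0

state after step 2 := balance=269006
step 3 (pay 33800): balance=235986
step 4 (pay 33530): balance=203140
step 5 (pay 28469): balance=175260
step 6 (pay 32701): balance=143067
step 7 (pay 28701): balance=114780
step 8 (pay 34519): balance=80593
step 9 (pay 29379): balance=51447
step 10 (pay 31056): balance=20540
step 11 (pay 33291): balance=0
step 12 (pay 28601): balance=0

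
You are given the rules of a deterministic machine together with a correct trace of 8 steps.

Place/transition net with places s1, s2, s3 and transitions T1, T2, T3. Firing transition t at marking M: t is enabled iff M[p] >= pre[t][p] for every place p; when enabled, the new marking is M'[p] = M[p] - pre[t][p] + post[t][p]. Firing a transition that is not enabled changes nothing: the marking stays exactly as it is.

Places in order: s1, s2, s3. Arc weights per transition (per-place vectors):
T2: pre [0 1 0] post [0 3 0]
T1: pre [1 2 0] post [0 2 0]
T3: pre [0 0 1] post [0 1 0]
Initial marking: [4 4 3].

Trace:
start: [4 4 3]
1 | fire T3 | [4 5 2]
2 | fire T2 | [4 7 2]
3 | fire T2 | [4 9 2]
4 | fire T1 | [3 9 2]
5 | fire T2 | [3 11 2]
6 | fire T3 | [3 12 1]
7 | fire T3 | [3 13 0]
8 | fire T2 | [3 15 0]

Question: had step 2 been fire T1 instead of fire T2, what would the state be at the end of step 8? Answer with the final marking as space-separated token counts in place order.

(re-executing from step 2 with the substitution; state before step 2: [4 5 2])
2 | fire T1 | [3 5 2]
3 | fire T2 | [3 7 2]
4 | fire T1 | [2 7 2]
5 | fire T2 | [2 9 2]
6 | fire T3 | [2 10 1]
7 | fire T3 | [2 11 0]
8 | fire T2 | [2 13 0]

2 13 0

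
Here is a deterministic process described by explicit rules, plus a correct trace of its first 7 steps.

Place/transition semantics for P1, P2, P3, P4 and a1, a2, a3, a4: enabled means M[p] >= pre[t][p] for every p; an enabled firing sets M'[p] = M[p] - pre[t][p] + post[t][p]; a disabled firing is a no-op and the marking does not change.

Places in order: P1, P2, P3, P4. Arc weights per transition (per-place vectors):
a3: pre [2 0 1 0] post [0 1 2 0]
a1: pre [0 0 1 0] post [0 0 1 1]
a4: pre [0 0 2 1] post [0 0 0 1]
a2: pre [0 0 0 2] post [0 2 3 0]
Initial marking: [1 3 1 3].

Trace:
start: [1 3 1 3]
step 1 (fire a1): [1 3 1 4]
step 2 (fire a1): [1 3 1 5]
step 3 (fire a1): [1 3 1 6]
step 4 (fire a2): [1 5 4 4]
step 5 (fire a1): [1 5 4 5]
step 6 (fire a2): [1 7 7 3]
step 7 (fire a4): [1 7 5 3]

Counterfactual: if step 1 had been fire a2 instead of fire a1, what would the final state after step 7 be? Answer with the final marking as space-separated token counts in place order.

1 9 10 0

(re-executing from step 1 with the substitution; state before step 1: [1 3 1 3])
step 1 (fire a2): [1 5 4 1]
step 2 (fire a1): [1 5 4 2]
step 3 (fire a1): [1 5 4 3]
step 4 (fire a2): [1 7 7 1]
step 5 (fire a1): [1 7 7 2]
step 6 (fire a2): [1 9 10 0]
step 7 (fire a4): [1 9 10 0]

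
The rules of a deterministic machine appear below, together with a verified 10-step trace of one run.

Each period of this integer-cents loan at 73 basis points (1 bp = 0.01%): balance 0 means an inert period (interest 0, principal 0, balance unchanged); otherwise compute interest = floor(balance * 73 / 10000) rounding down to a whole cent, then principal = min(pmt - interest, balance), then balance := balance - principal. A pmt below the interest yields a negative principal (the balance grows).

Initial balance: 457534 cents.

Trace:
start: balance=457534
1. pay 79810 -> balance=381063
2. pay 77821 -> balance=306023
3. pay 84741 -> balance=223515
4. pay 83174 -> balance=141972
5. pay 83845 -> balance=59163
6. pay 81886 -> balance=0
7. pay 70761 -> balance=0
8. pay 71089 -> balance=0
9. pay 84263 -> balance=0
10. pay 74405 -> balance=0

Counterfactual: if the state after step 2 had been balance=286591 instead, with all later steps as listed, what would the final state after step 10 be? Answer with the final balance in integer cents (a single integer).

state after step 2 := balance=286591
3. pay 84741 -> balance=203942
4. pay 83174 -> balance=122256
5. pay 83845 -> balance=39303
6. pay 81886 -> balance=0
7. pay 70761 -> balance=0
8. pay 71089 -> balance=0
9. pay 84263 -> balance=0
10. pay 74405 -> balance=0

0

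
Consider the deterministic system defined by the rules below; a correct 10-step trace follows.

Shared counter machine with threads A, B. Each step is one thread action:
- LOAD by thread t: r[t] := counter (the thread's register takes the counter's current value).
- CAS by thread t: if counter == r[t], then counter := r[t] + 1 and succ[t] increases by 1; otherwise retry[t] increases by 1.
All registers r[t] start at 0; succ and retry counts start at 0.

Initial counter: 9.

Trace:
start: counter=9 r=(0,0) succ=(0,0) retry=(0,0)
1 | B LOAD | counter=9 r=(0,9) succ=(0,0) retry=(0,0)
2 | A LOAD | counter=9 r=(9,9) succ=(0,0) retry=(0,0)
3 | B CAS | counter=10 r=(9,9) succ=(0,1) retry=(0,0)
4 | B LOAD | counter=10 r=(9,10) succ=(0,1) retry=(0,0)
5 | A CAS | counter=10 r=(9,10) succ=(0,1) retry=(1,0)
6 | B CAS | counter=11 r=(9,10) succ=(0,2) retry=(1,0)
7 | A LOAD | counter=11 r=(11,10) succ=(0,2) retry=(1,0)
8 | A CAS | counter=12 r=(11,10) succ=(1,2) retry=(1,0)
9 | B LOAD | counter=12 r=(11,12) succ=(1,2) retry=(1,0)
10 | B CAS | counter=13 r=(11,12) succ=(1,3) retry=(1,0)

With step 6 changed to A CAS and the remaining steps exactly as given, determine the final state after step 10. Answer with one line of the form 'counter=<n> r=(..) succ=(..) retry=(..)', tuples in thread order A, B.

counter=12 r=(10,11) succ=(1,2) retry=(2,0)

(re-executing from step 6 with the substitution; state before step 6: counter=10 r=(9,10) succ=(0,1) retry=(1,0))
6 | A CAS | counter=10 r=(9,10) succ=(0,1) retry=(2,0)
7 | A LOAD | counter=10 r=(10,10) succ=(0,1) retry=(2,0)
8 | A CAS | counter=11 r=(10,10) succ=(1,1) retry=(2,0)
9 | B LOAD | counter=11 r=(10,11) succ=(1,1) retry=(2,0)
10 | B CAS | counter=12 r=(10,11) succ=(1,2) retry=(2,0)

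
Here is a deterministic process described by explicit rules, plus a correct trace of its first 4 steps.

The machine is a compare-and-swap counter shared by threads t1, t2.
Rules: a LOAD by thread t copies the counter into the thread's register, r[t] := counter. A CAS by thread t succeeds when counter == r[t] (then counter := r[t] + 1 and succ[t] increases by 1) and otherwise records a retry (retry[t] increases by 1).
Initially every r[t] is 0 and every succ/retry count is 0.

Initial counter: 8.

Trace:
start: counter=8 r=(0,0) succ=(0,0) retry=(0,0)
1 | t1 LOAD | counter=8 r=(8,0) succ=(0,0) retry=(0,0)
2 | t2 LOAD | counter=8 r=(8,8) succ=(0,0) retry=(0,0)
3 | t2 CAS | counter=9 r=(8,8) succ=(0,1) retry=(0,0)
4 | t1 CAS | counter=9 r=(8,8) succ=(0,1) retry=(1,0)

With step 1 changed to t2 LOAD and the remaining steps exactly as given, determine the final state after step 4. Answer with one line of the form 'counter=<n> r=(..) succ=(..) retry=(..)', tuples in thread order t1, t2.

counter=9 r=(0,8) succ=(0,1) retry=(1,0)

(re-executing from step 1 with the substitution; state before step 1: counter=8 r=(0,0) succ=(0,0) retry=(0,0))
1 | t2 LOAD | counter=8 r=(0,8) succ=(0,0) retry=(0,0)
2 | t2 LOAD | counter=8 r=(0,8) succ=(0,0) retry=(0,0)
3 | t2 CAS | counter=9 r=(0,8) succ=(0,1) retry=(0,0)
4 | t1 CAS | counter=9 r=(0,8) succ=(0,1) retry=(1,0)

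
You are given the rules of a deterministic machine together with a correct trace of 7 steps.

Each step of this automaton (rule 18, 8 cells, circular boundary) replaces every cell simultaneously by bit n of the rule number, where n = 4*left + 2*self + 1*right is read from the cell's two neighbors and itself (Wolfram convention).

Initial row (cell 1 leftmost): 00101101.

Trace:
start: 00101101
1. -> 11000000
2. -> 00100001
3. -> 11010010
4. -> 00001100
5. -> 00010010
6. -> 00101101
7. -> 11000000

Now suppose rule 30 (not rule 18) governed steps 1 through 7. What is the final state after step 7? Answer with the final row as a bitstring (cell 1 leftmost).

01011001

(re-executing steps 1..7 under rule 30; state before step 1: 00101101)
1. -> 11101001
2. -> 00001111
3. -> 10011000
4. -> 11110101
5. -> 00000101
6. -> 10001101
7. -> 01011001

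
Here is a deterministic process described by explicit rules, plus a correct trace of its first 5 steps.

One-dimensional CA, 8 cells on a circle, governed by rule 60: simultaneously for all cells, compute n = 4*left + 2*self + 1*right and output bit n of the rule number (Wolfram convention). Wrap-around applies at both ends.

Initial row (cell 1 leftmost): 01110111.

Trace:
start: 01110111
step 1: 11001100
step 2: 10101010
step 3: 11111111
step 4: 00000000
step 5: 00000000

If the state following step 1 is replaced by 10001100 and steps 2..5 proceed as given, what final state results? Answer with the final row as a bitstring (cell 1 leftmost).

01000100

state after step 1 := 10001100
step 2: 11001010
step 3: 10101111
step 4: 01111000
step 5: 01000100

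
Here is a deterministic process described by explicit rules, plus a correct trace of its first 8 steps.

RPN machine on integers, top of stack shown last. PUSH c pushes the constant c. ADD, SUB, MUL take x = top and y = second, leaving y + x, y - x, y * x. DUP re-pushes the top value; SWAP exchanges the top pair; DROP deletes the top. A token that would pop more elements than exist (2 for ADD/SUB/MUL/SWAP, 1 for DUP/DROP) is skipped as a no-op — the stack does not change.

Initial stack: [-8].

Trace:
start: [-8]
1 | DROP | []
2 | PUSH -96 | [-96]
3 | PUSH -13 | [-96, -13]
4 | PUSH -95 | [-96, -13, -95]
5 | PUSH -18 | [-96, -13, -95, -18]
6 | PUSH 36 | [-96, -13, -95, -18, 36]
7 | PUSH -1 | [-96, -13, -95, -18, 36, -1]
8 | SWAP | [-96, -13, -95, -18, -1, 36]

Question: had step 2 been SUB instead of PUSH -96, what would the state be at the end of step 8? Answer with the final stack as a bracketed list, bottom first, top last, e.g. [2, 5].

(re-executing from step 2 with the substitution; state before step 2: [])
2 | SUB | []
3 | PUSH -13 | [-13]
4 | PUSH -95 | [-13, -95]
5 | PUSH -18 | [-13, -95, -18]
6 | PUSH 36 | [-13, -95, -18, 36]
7 | PUSH -1 | [-13, -95, -18, 36, -1]
8 | SWAP | [-13, -95, -18, -1, 36]

[-13, -95, -18, -1, 36]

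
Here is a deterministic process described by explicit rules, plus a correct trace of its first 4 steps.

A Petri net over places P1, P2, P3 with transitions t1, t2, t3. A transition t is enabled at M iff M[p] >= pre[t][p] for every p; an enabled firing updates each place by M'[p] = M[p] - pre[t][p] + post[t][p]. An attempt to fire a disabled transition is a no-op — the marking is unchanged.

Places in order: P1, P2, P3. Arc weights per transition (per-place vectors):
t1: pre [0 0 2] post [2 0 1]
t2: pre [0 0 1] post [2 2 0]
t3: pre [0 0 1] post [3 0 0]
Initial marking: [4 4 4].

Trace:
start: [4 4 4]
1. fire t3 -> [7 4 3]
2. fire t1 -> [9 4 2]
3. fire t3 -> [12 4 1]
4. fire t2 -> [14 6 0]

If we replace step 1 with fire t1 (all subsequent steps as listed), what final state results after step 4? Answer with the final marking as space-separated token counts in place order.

(re-executing from step 1 with the substitution; state before step 1: [4 4 4])
1. fire t1 -> [6 4 3]
2. fire t1 -> [8 4 2]
3. fire t3 -> [11 4 1]
4. fire t2 -> [13 6 0]

13 6 0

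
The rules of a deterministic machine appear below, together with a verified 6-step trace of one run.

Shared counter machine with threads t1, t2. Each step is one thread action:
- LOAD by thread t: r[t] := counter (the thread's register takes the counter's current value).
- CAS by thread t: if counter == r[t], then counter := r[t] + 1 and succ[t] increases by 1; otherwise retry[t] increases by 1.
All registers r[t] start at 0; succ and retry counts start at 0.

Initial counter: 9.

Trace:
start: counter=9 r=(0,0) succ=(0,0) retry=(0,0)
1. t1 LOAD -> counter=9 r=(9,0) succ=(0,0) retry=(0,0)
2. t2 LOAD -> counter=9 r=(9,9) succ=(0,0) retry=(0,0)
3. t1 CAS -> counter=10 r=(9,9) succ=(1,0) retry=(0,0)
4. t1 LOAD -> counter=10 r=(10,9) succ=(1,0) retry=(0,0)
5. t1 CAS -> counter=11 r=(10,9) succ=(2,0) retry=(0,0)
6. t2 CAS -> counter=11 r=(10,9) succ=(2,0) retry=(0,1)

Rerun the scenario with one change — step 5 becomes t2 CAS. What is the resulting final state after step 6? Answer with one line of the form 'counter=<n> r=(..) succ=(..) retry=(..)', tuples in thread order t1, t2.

counter=10 r=(10,9) succ=(1,0) retry=(0,2)

(re-executing from step 5 with the substitution; state before step 5: counter=10 r=(10,9) succ=(1,0) retry=(0,0))
5. t2 CAS -> counter=10 r=(10,9) succ=(1,0) retry=(0,1)
6. t2 CAS -> counter=10 r=(10,9) succ=(1,0) retry=(0,2)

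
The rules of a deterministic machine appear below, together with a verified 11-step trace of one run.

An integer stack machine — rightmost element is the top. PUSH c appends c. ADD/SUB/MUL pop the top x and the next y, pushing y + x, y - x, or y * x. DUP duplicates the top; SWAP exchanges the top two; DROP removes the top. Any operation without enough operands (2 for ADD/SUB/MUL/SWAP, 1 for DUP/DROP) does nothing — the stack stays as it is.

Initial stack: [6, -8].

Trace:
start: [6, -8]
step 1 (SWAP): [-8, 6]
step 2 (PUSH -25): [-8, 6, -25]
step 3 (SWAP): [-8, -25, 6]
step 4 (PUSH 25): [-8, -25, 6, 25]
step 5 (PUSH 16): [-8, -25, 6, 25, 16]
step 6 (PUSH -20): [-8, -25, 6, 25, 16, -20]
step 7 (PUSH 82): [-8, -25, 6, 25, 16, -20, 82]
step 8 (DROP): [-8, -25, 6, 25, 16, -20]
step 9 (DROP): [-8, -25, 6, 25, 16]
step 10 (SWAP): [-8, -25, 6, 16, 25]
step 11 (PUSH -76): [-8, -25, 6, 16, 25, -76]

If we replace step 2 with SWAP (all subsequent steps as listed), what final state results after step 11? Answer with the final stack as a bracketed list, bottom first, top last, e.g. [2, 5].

[-8, 6, 16, 25, -76]

(re-executing from step 2 with the substitution; state before step 2: [-8, 6])
step 2 (SWAP): [6, -8]
step 3 (SWAP): [-8, 6]
step 4 (PUSH 25): [-8, 6, 25]
step 5 (PUSH 16): [-8, 6, 25, 16]
step 6 (PUSH -20): [-8, 6, 25, 16, -20]
step 7 (PUSH 82): [-8, 6, 25, 16, -20, 82]
step 8 (DROP): [-8, 6, 25, 16, -20]
step 9 (DROP): [-8, 6, 25, 16]
step 10 (SWAP): [-8, 6, 16, 25]
step 11 (PUSH -76): [-8, 6, 16, 25, -76]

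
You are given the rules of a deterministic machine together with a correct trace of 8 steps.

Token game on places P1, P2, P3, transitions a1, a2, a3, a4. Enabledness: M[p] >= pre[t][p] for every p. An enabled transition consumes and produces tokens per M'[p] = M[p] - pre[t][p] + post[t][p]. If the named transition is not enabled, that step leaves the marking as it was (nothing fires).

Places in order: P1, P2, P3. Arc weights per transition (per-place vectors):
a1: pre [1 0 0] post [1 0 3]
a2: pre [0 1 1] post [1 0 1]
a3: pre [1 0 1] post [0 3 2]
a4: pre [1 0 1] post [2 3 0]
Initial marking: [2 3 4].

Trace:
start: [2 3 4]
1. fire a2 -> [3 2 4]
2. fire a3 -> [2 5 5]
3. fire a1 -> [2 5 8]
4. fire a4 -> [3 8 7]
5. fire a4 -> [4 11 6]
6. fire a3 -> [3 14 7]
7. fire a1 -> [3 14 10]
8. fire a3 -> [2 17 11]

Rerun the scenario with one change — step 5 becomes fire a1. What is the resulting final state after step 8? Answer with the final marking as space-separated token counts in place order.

(re-executing from step 5 with the substitution; state before step 5: [3 8 7])
5. fire a1 -> [3 8 10]
6. fire a3 -> [2 11 11]
7. fire a1 -> [2 11 14]
8. fire a3 -> [1 14 15]

1 14 15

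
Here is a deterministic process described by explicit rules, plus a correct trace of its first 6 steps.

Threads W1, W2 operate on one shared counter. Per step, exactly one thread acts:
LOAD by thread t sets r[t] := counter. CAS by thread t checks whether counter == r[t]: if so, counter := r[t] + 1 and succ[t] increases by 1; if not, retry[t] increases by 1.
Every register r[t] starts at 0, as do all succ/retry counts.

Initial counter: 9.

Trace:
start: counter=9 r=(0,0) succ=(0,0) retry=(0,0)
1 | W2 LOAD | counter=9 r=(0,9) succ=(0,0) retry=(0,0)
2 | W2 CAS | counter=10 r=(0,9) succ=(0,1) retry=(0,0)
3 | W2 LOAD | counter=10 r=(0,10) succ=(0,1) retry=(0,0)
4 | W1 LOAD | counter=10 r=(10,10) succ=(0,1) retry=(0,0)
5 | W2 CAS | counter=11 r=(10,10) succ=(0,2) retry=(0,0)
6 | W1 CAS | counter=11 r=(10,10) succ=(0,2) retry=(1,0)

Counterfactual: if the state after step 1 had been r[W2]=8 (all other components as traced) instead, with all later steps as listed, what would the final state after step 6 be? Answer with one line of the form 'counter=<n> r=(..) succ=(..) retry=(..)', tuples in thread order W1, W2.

state after step 1 := counter=9 r=(0,8) succ=(0,0) retry=(0,0)
2 | W2 CAS | counter=9 r=(0,8) succ=(0,0) retry=(0,1)
3 | W2 LOAD | counter=9 r=(0,9) succ=(0,0) retry=(0,1)
4 | W1 LOAD | counter=9 r=(9,9) succ=(0,0) retry=(0,1)
5 | W2 CAS | counter=10 r=(9,9) succ=(0,1) retry=(0,1)
6 | W1 CAS | counter=10 r=(9,9) succ=(0,1) retry=(1,1)

counter=10 r=(9,9) succ=(0,1) retry=(1,1)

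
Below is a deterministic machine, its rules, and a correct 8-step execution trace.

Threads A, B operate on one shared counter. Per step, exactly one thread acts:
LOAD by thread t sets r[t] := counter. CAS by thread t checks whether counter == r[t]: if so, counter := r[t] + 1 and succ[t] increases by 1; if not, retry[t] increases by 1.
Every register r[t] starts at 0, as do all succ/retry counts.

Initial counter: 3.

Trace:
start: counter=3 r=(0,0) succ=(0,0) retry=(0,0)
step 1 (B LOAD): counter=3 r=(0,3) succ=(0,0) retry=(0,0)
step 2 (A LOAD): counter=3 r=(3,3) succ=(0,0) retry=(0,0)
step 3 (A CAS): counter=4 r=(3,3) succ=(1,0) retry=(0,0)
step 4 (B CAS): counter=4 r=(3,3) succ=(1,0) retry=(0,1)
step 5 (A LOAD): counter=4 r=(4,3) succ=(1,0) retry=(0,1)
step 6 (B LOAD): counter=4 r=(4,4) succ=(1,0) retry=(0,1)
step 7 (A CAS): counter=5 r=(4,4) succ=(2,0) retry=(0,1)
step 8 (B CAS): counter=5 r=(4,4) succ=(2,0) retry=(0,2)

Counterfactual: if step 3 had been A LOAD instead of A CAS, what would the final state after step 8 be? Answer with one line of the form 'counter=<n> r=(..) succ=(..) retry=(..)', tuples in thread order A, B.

(re-executing from step 3 with the substitution; state before step 3: counter=3 r=(3,3) succ=(0,0) retry=(0,0))
step 3 (A LOAD): counter=3 r=(3,3) succ=(0,0) retry=(0,0)
step 4 (B CAS): counter=4 r=(3,3) succ=(0,1) retry=(0,0)
step 5 (A LOAD): counter=4 r=(4,3) succ=(0,1) retry=(0,0)
step 6 (B LOAD): counter=4 r=(4,4) succ=(0,1) retry=(0,0)
step 7 (A CAS): counter=5 r=(4,4) succ=(1,1) retry=(0,0)
step 8 (B CAS): counter=5 r=(4,4) succ=(1,1) retry=(0,1)

counter=5 r=(4,4) succ=(1,1) retry=(0,1)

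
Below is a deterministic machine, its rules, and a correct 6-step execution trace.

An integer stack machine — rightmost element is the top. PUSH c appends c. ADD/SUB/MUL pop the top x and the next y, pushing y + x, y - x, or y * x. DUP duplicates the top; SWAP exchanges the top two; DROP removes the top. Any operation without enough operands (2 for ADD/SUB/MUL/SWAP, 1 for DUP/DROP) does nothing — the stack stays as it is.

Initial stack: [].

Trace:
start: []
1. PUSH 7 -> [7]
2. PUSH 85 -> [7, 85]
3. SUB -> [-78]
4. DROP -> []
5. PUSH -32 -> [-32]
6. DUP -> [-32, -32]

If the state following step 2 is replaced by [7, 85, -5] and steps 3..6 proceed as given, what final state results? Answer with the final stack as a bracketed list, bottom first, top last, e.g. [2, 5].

state after step 2 := [7, 85, -5]
3. SUB -> [7, 90]
4. DROP -> [7]
5. PUSH -32 -> [7, -32]
6. DUP -> [7, -32, -32]

[7, -32, -32]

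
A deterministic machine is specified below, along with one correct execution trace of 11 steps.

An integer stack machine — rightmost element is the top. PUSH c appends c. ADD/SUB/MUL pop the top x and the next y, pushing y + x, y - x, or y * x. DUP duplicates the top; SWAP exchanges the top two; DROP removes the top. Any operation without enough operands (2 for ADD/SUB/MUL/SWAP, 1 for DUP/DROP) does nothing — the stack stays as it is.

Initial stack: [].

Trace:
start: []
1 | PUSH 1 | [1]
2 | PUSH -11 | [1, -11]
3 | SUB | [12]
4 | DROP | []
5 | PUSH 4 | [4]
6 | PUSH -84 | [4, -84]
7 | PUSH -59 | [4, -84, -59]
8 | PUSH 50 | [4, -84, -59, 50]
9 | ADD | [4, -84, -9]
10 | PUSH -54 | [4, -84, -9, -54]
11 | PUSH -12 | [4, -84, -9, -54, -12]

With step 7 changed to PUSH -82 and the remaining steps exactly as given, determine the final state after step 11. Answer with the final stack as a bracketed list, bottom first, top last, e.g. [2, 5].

(re-executing from step 7 with the substitution; state before step 7: [4, -84])
7 | PUSH -82 | [4, -84, -82]
8 | PUSH 50 | [4, -84, -82, 50]
9 | ADD | [4, -84, -32]
10 | PUSH -54 | [4, -84, -32, -54]
11 | PUSH -12 | [4, -84, -32, -54, -12]

[4, -84, -32, -54, -12]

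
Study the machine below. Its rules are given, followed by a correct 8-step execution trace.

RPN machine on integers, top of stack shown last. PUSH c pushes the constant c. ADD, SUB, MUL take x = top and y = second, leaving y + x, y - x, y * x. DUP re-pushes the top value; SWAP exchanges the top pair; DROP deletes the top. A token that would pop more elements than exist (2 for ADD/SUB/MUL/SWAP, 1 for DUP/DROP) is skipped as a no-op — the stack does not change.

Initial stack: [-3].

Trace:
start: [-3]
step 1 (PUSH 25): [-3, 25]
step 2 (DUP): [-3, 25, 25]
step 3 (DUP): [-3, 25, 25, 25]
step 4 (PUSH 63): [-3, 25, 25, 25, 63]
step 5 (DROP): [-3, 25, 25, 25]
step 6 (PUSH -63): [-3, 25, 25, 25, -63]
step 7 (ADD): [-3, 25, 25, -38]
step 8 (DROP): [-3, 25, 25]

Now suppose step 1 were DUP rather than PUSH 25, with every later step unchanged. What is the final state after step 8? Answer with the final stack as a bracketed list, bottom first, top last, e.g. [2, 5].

(re-executing from step 1 with the substitution; state before step 1: [-3])
step 1 (DUP): [-3, -3]
step 2 (DUP): [-3, -3, -3]
step 3 (DUP): [-3, -3, -3, -3]
step 4 (PUSH 63): [-3, -3, -3, -3, 63]
step 5 (DROP): [-3, -3, -3, -3]
step 6 (PUSH -63): [-3, -3, -3, -3, -63]
step 7 (ADD): [-3, -3, -3, -66]
step 8 (DROP): [-3, -3, -3]

[-3, -3, -3]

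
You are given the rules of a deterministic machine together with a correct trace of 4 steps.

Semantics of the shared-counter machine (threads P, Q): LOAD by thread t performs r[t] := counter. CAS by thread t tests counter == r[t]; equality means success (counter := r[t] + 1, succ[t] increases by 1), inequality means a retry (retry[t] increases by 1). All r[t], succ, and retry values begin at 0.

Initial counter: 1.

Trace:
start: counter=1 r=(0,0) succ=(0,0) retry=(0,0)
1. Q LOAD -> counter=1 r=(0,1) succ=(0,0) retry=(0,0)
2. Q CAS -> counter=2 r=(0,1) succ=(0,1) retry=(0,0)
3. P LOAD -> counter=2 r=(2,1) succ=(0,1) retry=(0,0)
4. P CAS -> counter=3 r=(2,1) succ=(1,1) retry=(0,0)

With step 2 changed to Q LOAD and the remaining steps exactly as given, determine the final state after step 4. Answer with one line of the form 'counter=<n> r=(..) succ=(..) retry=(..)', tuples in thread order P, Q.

(re-executing from step 2 with the substitution; state before step 2: counter=1 r=(0,1) succ=(0,0) retry=(0,0))
2. Q LOAD -> counter=1 r=(0,1) succ=(0,0) retry=(0,0)
3. P LOAD -> counter=1 r=(1,1) succ=(0,0) retry=(0,0)
4. P CAS -> counter=2 r=(1,1) succ=(1,0) retry=(0,0)

counter=2 r=(1,1) succ=(1,0) retry=(0,0)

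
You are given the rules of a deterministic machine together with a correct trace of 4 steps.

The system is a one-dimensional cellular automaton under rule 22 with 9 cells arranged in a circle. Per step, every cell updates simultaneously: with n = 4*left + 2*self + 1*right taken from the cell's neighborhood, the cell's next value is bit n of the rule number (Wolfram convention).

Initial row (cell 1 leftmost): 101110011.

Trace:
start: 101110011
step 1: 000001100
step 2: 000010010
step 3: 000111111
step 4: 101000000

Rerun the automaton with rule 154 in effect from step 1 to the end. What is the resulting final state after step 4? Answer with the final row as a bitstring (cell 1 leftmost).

(re-executing steps 1..4 under rule 154; state before step 1: 101110011)
step 1: 001101111
step 2: 111001110
step 3: 110111100
step 4: 100111011

100111011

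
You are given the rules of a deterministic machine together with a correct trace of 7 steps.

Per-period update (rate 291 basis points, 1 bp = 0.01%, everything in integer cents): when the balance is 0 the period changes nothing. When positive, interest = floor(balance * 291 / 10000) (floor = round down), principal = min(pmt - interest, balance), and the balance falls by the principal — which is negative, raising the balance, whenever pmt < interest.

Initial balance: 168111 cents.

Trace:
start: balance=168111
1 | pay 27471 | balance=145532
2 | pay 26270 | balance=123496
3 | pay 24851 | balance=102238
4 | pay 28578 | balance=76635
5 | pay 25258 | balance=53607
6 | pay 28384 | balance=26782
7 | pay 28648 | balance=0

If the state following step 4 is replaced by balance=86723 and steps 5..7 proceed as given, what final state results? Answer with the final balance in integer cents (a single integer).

state after step 4 := balance=86723
5 | pay 25258 | balance=63988
6 | pay 28384 | balance=37466
7 | pay 28648 | balance=9908

9908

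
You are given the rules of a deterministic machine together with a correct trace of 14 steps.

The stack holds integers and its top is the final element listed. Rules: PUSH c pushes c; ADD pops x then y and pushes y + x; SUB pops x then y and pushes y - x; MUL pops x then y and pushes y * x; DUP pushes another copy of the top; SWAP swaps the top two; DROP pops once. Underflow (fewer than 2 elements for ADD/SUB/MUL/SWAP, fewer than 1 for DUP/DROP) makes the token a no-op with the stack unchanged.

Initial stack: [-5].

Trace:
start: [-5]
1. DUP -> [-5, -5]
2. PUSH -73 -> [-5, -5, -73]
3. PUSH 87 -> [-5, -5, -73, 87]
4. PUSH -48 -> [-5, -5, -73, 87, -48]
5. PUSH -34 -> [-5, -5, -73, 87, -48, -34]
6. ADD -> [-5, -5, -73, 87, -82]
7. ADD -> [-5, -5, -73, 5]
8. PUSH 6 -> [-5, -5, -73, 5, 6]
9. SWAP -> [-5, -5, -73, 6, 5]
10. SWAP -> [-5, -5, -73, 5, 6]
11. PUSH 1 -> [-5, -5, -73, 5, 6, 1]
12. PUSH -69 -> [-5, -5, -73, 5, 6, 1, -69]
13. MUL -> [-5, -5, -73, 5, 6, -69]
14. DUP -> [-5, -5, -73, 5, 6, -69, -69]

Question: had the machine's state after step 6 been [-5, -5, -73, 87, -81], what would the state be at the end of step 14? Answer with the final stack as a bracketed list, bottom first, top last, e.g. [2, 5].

[-5, -5, -73, 6, 6, -69, -69]

state after step 6 := [-5, -5, -73, 87, -81]
7. ADD -> [-5, -5, -73, 6]
8. PUSH 6 -> [-5, -5, -73, 6, 6]
9. SWAP -> [-5, -5, -73, 6, 6]
10. SWAP -> [-5, -5, -73, 6, 6]
11. PUSH 1 -> [-5, -5, -73, 6, 6, 1]
12. PUSH -69 -> [-5, -5, -73, 6, 6, 1, -69]
13. MUL -> [-5, -5, -73, 6, 6, -69]
14. DUP -> [-5, -5, -73, 6, 6, -69, -69]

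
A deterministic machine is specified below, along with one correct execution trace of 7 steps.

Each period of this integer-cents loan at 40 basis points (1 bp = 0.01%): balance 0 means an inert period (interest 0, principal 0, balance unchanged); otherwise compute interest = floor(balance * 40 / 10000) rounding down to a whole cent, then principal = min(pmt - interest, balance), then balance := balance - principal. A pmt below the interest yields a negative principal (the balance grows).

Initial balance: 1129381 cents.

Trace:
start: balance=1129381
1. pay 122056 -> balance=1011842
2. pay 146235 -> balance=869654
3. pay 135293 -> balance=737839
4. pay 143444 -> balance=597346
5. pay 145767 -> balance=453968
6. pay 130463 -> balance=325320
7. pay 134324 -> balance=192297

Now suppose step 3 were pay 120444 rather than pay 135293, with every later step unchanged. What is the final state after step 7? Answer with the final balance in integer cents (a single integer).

(re-executing from step 3 with the substitution; state before step 3: balance=869654)
3. pay 120444 -> balance=752688
4. pay 143444 -> balance=612254
5. pay 145767 -> balance=468936
6. pay 130463 -> balance=340348
7. pay 134324 -> balance=207385

207385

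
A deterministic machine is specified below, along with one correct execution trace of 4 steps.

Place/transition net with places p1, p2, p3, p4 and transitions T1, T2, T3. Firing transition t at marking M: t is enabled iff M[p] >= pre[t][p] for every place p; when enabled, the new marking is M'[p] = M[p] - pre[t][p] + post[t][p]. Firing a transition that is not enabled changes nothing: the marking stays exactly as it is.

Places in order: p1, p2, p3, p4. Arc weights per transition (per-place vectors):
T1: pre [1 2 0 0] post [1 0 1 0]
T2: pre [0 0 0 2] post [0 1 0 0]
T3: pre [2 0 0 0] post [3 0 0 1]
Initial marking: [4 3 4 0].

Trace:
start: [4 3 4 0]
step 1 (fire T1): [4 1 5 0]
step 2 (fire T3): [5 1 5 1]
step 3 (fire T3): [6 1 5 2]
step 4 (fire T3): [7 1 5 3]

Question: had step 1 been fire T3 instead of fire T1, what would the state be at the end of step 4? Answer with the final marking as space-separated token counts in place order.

8 3 4 4

(re-executing from step 1 with the substitution; state before step 1: [4 3 4 0])
step 1 (fire T3): [5 3 4 1]
step 2 (fire T3): [6 3 4 2]
step 3 (fire T3): [7 3 4 3]
step 4 (fire T3): [8 3 4 4]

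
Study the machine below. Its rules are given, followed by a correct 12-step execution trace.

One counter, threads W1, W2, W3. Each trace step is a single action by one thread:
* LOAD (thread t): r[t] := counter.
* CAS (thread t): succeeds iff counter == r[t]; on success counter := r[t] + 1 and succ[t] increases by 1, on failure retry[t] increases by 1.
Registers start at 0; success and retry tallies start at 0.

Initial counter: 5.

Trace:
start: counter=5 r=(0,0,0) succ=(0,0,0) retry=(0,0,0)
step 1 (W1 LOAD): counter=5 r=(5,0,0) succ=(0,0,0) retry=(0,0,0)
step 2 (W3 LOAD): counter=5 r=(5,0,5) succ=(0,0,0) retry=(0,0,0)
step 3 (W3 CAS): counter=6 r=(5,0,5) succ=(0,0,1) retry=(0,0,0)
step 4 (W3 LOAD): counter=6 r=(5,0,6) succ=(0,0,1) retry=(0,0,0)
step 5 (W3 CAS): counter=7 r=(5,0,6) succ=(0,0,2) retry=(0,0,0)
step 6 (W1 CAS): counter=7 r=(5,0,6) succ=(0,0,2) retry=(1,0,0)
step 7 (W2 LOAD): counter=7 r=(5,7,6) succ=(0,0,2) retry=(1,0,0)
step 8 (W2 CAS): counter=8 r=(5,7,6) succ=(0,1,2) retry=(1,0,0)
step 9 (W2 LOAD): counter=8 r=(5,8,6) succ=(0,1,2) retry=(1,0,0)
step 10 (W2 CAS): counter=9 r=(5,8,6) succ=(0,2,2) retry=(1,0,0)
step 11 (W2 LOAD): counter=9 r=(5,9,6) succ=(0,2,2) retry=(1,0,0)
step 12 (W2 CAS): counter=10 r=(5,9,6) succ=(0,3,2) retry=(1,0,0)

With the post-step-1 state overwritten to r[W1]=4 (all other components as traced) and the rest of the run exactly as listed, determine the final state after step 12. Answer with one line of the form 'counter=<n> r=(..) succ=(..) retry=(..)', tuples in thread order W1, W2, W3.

state after step 1 := counter=5 r=(4,0,0) succ=(0,0,0) retry=(0,0,0)
step 2 (W3 LOAD): counter=5 r=(4,0,5) succ=(0,0,0) retry=(0,0,0)
step 3 (W3 CAS): counter=6 r=(4,0,5) succ=(0,0,1) retry=(0,0,0)
step 4 (W3 LOAD): counter=6 r=(4,0,6) succ=(0,0,1) retry=(0,0,0)
step 5 (W3 CAS): counter=7 r=(4,0,6) succ=(0,0,2) retry=(0,0,0)
step 6 (W1 CAS): counter=7 r=(4,0,6) succ=(0,0,2) retry=(1,0,0)
step 7 (W2 LOAD): counter=7 r=(4,7,6) succ=(0,0,2) retry=(1,0,0)
step 8 (W2 CAS): counter=8 r=(4,7,6) succ=(0,1,2) retry=(1,0,0)
step 9 (W2 LOAD): counter=8 r=(4,8,6) succ=(0,1,2) retry=(1,0,0)
step 10 (W2 CAS): counter=9 r=(4,8,6) succ=(0,2,2) retry=(1,0,0)
step 11 (W2 LOAD): counter=9 r=(4,9,6) succ=(0,2,2) retry=(1,0,0)
step 12 (W2 CAS): counter=10 r=(4,9,6) succ=(0,3,2) retry=(1,0,0)

counter=10 r=(4,9,6) succ=(0,3,2) retry=(1,0,0)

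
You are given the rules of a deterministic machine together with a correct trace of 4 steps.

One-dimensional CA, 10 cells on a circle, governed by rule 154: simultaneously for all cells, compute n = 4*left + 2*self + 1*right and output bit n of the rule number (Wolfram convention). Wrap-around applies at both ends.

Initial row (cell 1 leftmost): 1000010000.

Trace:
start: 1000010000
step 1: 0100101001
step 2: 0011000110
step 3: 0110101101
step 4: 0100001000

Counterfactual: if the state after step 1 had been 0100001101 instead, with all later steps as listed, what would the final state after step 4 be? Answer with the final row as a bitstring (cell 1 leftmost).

1001100010

state after step 1 := 0100001101
step 2: 0010011000
step 3: 0101110100
step 4: 1001100010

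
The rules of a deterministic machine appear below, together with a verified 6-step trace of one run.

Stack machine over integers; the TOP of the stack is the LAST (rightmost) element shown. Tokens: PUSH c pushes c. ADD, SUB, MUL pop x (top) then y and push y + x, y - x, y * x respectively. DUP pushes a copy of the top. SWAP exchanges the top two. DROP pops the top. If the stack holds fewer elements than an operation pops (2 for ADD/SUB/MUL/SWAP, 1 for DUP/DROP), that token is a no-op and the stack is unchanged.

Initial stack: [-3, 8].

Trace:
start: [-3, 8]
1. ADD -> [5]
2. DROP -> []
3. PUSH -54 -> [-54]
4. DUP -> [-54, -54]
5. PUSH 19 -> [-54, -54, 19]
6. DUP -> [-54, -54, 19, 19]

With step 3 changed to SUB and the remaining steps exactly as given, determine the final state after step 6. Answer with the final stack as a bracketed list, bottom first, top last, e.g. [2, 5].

(re-executing from step 3 with the substitution; state before step 3: [])
3. SUB -> []
4. DUP -> []
5. PUSH 19 -> [19]
6. DUP -> [19, 19]

[19, 19]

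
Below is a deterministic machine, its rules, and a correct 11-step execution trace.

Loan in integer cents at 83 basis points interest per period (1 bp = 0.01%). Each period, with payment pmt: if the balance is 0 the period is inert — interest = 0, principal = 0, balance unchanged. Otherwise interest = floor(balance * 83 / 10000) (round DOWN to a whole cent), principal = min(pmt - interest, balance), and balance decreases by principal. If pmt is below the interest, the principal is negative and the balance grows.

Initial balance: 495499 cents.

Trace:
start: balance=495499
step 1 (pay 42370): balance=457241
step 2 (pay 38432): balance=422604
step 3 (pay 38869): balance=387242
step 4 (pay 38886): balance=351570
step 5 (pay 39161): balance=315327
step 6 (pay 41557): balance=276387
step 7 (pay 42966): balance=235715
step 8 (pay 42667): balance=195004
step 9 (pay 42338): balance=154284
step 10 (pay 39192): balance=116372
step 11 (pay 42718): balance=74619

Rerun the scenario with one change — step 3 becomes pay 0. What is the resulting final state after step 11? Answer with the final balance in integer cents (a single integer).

116143

(re-executing from step 3 with the substitution; state before step 3: balance=422604)
step 3 (pay 0): balance=426111
step 4 (pay 38886): balance=390761
step 5 (pay 39161): balance=354843
step 6 (pay 41557): balance=316231
step 7 (pay 42966): balance=275889
step 8 (pay 42667): balance=235511
step 9 (pay 42338): balance=195127
step 10 (pay 39192): balance=157554
step 11 (pay 42718): balance=116143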